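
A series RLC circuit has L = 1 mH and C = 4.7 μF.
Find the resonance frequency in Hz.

Step 1 — Resonance condition Im(Z)=0 gives ω₀ = 1/√(LC).
Step 2 — ω₀ = 1/√(0.001·4.7e-06) = 1.459e+04 rad/s.
Step 3 — f₀ = ω₀/(2π) = 2322 Hz.

f₀ = 2322 Hz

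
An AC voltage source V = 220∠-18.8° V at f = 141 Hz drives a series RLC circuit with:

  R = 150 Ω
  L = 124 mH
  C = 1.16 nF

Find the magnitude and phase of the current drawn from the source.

Step 1 — Angular frequency: ω = 2π·f = 2π·141 = 885.9 rad/s.
Step 2 — Component impedances:
  R: Z = R = 150 Ω
  L: Z = jωL = j·885.9·0.124 = 0 + j109.9 Ω
  C: Z = 1/(jωC) = -j/(ω·C) = 0 - j9.731e+05 Ω
Step 3 — Series combination: Z_total = R + L + C = 150 - j9.73e+05 Ω = 9.73e+05∠-90.0° Ω.
Step 4 — Source phasor: V = 220∠-18.8° V = 208.3 - j70.9 V.
Step 5 — Ohm's law: I = V / Z_total = (208.3 - j70.9) / (150 - j9.73e+05) = 7.29e-05 + j0.000214 A.
Step 6 — Convert to polar: |I| = 0.0002261 A, ∠I = 71.2°.

I = 0.0002261∠71.2° A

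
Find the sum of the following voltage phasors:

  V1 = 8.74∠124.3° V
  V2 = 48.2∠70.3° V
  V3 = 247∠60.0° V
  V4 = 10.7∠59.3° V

Step 1 — Convert each phasor to rectangular form:
  V1 = 8.74·(cos(124.3°) + j·sin(124.3°)) = -4.925 + j7.22 V
  V2 = 48.2·(cos(70.3°) + j·sin(70.3°)) = 16.25 + j45.38 V
  V3 = 247·(cos(60.0°) + j·sin(60.0°)) = 123.5 + j213.9 V
  V4 = 10.7·(cos(59.3°) + j·sin(59.3°)) = 5.463 + j9.2 V
Step 2 — Sum components: V_total = 140.3 + j275.7 V.
Step 3 — Convert to polar: |V_total| = 309.3 V, ∠V_total = 63.0°.

V_total = 309.3∠63.0° V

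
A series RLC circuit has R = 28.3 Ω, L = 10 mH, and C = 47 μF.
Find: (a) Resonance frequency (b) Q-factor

Step 1 — Resonance condition Im(Z)=0 gives ω₀ = 1/√(LC).
Step 2 — ω₀ = 1/√(0.01·4.7e-05) = 1459 rad/s.
Step 3 — f₀ = ω₀/(2π) = 232.2 Hz.
Step 4 — Series Q: Q = ω₀L/R = 1459·0.01/28.3 = 0.5154.

(a) f₀ = 232.2 Hz  (b) Q = 0.5154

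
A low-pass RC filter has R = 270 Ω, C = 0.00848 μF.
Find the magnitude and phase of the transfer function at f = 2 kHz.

Step 1 — Angular frequency: ω = 2π·2000 = 1.257e+04 rad/s.
Step 2 — Transfer function: H(jω) = 1/(1 + jωRC).
Step 3 — Denominator: 1 + jωRC = 1 + j·1.257e+04·270·8.48e-09 = 1 + j0.02877.
Step 4 — H = 0.9992 - j0.02875.
Step 5 — Magnitude: |H| = 0.9996 (-0.0 dB); phase: φ = -1.6°.

|H| = 0.9996 (-0.0 dB), φ = -1.6°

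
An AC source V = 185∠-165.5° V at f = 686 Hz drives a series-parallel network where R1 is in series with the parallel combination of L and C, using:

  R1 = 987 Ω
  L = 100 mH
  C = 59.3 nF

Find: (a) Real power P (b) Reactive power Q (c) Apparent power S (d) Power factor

Step 1 — Angular frequency: ω = 2π·f = 2π·686 = 4310 rad/s.
Step 2 — Component impedances:
  R1: Z = R = 987 Ω
  L: Z = jωL = j·4310·0.1 = 0 + j431 Ω
  C: Z = 1/(jωC) = -j/(ω·C) = 0 - j3912 Ω
Step 3 — Parallel branch: L || C = 1/(1/L + 1/C) = 0 + j484.4 Ω.
Step 4 — Series with R1: Z_total = R1 + (L || C) = 987 + j484.4 Ω = 1099∠26.1° Ω.
Step 5 — Source phasor: V = 185∠-165.5° V = -179.1 - j46.32 V.
Step 6 — Current: I = V / Z = -0.1648 + j0.03395 A = 0.1683∠168.4° A.
Step 7 — Complex power: S = V·I* = 27.95 + j13.71 VA.
Step 8 — Real power: P = Re(S) = 27.95 W.
Step 9 — Reactive power: Q = Im(S) = 13.71 VAR.
Step 10 — Apparent power: |S| = 31.13 VA.
Step 11 — Power factor: PF = P/|S| = 0.8977 (lagging).

(a) P = 27.95 W  (b) Q = 13.71 VAR  (c) S = 31.13 VA  (d) PF = 0.8977 (lagging)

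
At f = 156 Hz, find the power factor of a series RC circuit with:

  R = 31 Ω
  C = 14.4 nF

Step 1 — Angular frequency: ω = 2π·f = 2π·156 = 980.2 rad/s.
Step 2 — Component impedances:
  R: Z = R = 31 Ω
  C: Z = 1/(jωC) = -j/(ω·C) = 0 - j7.085e+04 Ω
Step 3 — Series combination: Z_total = R + C = 31 - j7.085e+04 Ω = 7.085e+04∠-90.0° Ω.
Step 4 — Power factor: PF = cos(φ) = Re(Z)/|Z| = 31/70849 = 0.0004376.
Step 5 — Type: Im(Z) = -7.085e+04 ⇒ leading (phase φ = -90.0°).

PF = 0.0004376 (leading, φ = -90.0°)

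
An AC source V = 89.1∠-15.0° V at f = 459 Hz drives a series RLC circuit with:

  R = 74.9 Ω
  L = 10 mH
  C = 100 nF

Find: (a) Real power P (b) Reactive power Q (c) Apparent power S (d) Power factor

Step 1 — Angular frequency: ω = 2π·f = 2π·459 = 2884 rad/s.
Step 2 — Component impedances:
  R: Z = R = 74.9 Ω
  L: Z = jωL = j·2884·0.01 = 0 + j28.84 Ω
  C: Z = 1/(jωC) = -j/(ω·C) = 0 - j3467 Ω
Step 3 — Series combination: Z_total = R + L + C = 74.9 - j3439 Ω = 3439∠-88.8° Ω.
Step 4 — Source phasor: V = 89.1∠-15.0° V = 86.06 - j23.06 V.
Step 5 — Current: I = V / Z = 0.007248 + j0.02487 A = 0.02591∠73.8° A.
Step 6 — Complex power: S = V·I* = 0.05027 - j2.308 VA.
Step 7 — Real power: P = Re(S) = 0.05027 W.
Step 8 — Reactive power: Q = Im(S) = -2.308 VAR.
Step 9 — Apparent power: |S| = 2.308 VA.
Step 10 — Power factor: PF = P/|S| = 0.02178 (leading).

(a) P = 0.05027 W  (b) Q = -2.308 VAR  (c) S = 2.308 VA  (d) PF = 0.02178 (leading)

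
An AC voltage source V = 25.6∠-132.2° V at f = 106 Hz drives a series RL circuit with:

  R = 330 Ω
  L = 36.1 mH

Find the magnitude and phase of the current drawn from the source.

Step 1 — Angular frequency: ω = 2π·f = 2π·106 = 666 rad/s.
Step 2 — Component impedances:
  R: Z = R = 330 Ω
  L: Z = jωL = j·666·0.0361 = 0 + j24.04 Ω
Step 3 — Series combination: Z_total = R + L = 330 + j24.04 Ω = 330.9∠4.2° Ω.
Step 4 — Source phasor: V = 25.6∠-132.2° V = -17.2 - j18.96 V.
Step 5 — Ohm's law: I = V / Z_total = (-17.2 - j18.96) / (330 + j24.04) = -0.056 - j0.05339 A.
Step 6 — Convert to polar: |I| = 0.07737 A, ∠I = -136.4°.

I = 0.07737∠-136.4° A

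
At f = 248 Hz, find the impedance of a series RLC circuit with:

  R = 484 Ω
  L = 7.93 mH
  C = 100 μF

Step 1 — Angular frequency: ω = 2π·f = 2π·248 = 1558 rad/s.
Step 2 — Component impedances:
  R: Z = R = 484 Ω
  L: Z = jωL = j·1558·0.00793 = 0 + j12.36 Ω
  C: Z = 1/(jωC) = -j/(ω·C) = 0 - j6.418 Ω
Step 3 — Series combination: Z_total = R + L + C = 484 + j5.939 Ω = 484∠0.7° Ω.

Z = 484 + j5.939 Ω = 484∠0.7° Ω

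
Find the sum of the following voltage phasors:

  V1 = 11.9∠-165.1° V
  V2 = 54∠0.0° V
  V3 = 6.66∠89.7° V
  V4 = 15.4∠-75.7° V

Step 1 — Convert each phasor to rectangular form:
  V1 = 11.9·(cos(-165.1°) + j·sin(-165.1°)) = -11.5 - j3.06 V
  V2 = 54·(cos(0.0°) + j·sin(0.0°)) = 54 V
  V3 = 6.66·(cos(89.7°) + j·sin(89.7°)) = 0.03487 + j6.66 V
  V4 = 15.4·(cos(-75.7°) + j·sin(-75.7°)) = 3.804 - j14.92 V
Step 2 — Sum components: V_total = 46.34 - j11.32 V.
Step 3 — Convert to polar: |V_total| = 47.7 V, ∠V_total = -13.7°.

V_total = 47.7∠-13.7° V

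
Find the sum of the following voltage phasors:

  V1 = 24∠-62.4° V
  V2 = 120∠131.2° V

Step 1 — Convert each phasor to rectangular form:
  V1 = 24·(cos(-62.4°) + j·sin(-62.4°)) = 11.12 - j21.27 V
  V2 = 120·(cos(131.2°) + j·sin(131.2°)) = -79.04 + j90.29 V
Step 2 — Sum components: V_total = -67.92 + j69.02 V.
Step 3 — Convert to polar: |V_total| = 96.84 V, ∠V_total = 134.5°.

V_total = 96.84∠134.5° V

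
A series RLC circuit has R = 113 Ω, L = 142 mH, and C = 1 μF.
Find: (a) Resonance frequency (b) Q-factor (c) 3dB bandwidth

Step 1 — Resonance condition Im(Z)=0 gives ω₀ = 1/√(LC).
Step 2 — ω₀ = 1/√(0.142·1e-06) = 2654 rad/s.
Step 3 — f₀ = ω₀/(2π) = 422.4 Hz.
Step 4 — Series Q: Q = ω₀L/R = 2654·0.142/113 = 3.335.
Step 5 — 3dB bandwidth: Δω = ω₀/Q = 795.8 rad/s; BW = Δω/(2π) = 126.7 Hz.

(a) f₀ = 422.4 Hz  (b) Q = 3.335  (c) BW = 126.7 Hz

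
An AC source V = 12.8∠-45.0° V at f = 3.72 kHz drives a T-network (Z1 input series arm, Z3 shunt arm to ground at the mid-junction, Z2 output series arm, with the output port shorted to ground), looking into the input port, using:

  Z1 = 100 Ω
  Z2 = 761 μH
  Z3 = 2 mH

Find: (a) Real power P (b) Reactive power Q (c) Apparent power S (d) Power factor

Step 1 — Angular frequency: ω = 2π·f = 2π·3720 = 2.337e+04 rad/s.
Step 2 — Component impedances:
  Z1: Z = R = 100 Ω
  Z2: Z = jωL = j·2.337e+04·0.000761 = 0 + j17.79 Ω
  Z3: Z = jωL = j·2.337e+04·0.002 = 0 + j46.75 Ω
Step 3 — With the output port shorted to ground, the output series arm Z2 runs from the junction to ground; the shunt arm Z3 also runs from the junction to ground. They appear in parallel: Z3 || Z2 = 0 + j12.88 Ω.
Step 4 — Series with input arm Z1: Z_in = Z1 + (Z3 || Z2) = 100 + j12.88 Ω = 100.8∠7.3° Ω.
Step 5 — Source phasor: V = 12.8∠-45.0° V = 9.051 - j9.051 V.
Step 6 — Current: I = V / Z = 0.07756 - j0.1005 A = 0.127∠-52.3° A.
Step 7 — Complex power: S = V·I* = 1.612 + j0.2077 VA.
Step 8 — Real power: P = Re(S) = 1.612 W.
Step 9 — Reactive power: Q = Im(S) = 0.2077 VAR.
Step 10 — Apparent power: |S| = 1.625 VA.
Step 11 — Power factor: PF = P/|S| = 0.9918 (lagging).

(a) P = 1.612 W  (b) Q = 0.2077 VAR  (c) S = 1.625 VA  (d) PF = 0.9918 (lagging)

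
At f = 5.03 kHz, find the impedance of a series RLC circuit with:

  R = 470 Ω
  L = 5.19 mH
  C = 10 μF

Step 1 — Angular frequency: ω = 2π·f = 2π·5030 = 3.16e+04 rad/s.
Step 2 — Component impedances:
  R: Z = R = 470 Ω
  L: Z = jωL = j·3.16e+04·0.00519 = 0 + j164 Ω
  C: Z = 1/(jωC) = -j/(ω·C) = 0 - j3.164 Ω
Step 3 — Series combination: Z_total = R + L + C = 470 + j160.9 Ω = 496.8∠18.9° Ω.

Z = 470 + j160.9 Ω = 496.8∠18.9° Ω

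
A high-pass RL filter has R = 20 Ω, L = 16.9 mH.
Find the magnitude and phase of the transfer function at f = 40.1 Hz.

Step 1 — Angular frequency: ω = 2π·40.1 = 252 rad/s.
Step 2 — Transfer function: H(jω) = jωL/(R + jωL).
Step 3 — Numerator jωL = j·4.258; denominator R + jωL = 20 + j4.258.
Step 4 — H = 0.04336 + j0.2037.
Step 5 — Magnitude: |H| = 0.2082 (-13.6 dB); phase: φ = 78.0°.

|H| = 0.2082 (-13.6 dB), φ = 78.0°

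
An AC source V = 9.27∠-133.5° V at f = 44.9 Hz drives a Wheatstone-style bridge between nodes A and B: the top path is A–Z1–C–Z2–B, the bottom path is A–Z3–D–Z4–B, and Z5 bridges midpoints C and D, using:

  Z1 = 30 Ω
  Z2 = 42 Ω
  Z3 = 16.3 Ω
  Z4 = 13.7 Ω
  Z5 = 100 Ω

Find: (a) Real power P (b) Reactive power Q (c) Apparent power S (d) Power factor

Step 1 — Angular frequency: ω = 2π·f = 2π·44.9 = 282.1 rad/s.
Step 2 — Component impedances:
  Z1: Z = R = 30 Ω
  Z2: Z = R = 42 Ω
  Z3: Z = R = 16.3 Ω
  Z4: Z = R = 13.7 Ω
  Z5: Z = R = 100 Ω
Step 3 — Bridge requires nodal analysis (the Z5 bridge couples midpoints C and D, so the two paths cannot be reduced to a simple series/parallel combination). Setting node B to ground and injecting 1 A at node A, the 3-node admittance system at A, C, D solves to V_A = Z_AB = 21.12 Ω = 21.12∠0.0° Ω.
Step 4 — Source phasor: V = 9.27∠-133.5° V = -6.381 - j6.724 V.
Step 5 — Current: I = V / Z = -0.3021 - j0.3184 A = 0.4389∠-133.5° A.
Step 6 — Complex power: S = V·I* = 4.069 VA.
Step 7 — Real power: P = Re(S) = 4.069 W.
Step 8 — Reactive power: Q = Im(S) = 0 VAR.
Step 9 — Apparent power: |S| = 4.069 VA.
Step 10 — Power factor: PF = P/|S| = 1 (unity).

(a) P = 4.069 W  (b) Q = 0 VAR  (c) S = 4.069 VA  (d) PF = 1 (unity)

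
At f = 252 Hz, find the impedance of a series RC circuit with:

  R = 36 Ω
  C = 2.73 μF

Step 1 — Angular frequency: ω = 2π·f = 2π·252 = 1583 rad/s.
Step 2 — Component impedances:
  R: Z = R = 36 Ω
  C: Z = 1/(jωC) = -j/(ω·C) = 0 - j231.3 Ω
Step 3 — Series combination: Z_total = R + C = 36 - j231.3 Ω = 234.1∠-81.2° Ω.

Z = 36 - j231.3 Ω = 234.1∠-81.2° Ω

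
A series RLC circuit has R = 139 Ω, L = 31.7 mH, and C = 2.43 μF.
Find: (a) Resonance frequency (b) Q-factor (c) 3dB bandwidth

Step 1 — Resonance condition Im(Z)=0 gives ω₀ = 1/√(LC).
Step 2 — ω₀ = 1/√(0.0317·2.43e-06) = 3603 rad/s.
Step 3 — f₀ = ω₀/(2π) = 573.4 Hz.
Step 4 — Series Q: Q = ω₀L/R = 3603·0.0317/139 = 0.8217.
Step 5 — 3dB bandwidth: Δω = ω₀/Q = 4385 rad/s; BW = Δω/(2π) = 697.9 Hz.

(a) f₀ = 573.4 Hz  (b) Q = 0.8217  (c) BW = 697.9 Hz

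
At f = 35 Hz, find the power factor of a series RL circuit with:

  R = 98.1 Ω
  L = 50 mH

Step 1 — Angular frequency: ω = 2π·f = 2π·35 = 219.9 rad/s.
Step 2 — Component impedances:
  R: Z = R = 98.1 Ω
  L: Z = jωL = j·219.9·0.05 = 0 + j11 Ω
Step 3 — Series combination: Z_total = R + L = 98.1 + j11 Ω = 98.71∠6.4° Ω.
Step 4 — Power factor: PF = cos(φ) = Re(Z)/|Z| = 98.1/98.71 = 0.9938.
Step 5 — Type: Im(Z) = 11 ⇒ lagging (phase φ = 6.4°).

PF = 0.9938 (lagging, φ = 6.4°)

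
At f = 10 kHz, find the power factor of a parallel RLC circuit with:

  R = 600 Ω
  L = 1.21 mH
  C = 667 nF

Step 1 — Angular frequency: ω = 2π·f = 2π·1e+04 = 6.283e+04 rad/s.
Step 2 — Component impedances:
  R: Z = R = 600 Ω
  L: Z = jωL = j·6.283e+04·0.00121 = 0 + j76.03 Ω
  C: Z = 1/(jωC) = -j/(ω·C) = 0 - j23.86 Ω
Step 3 — Parallel combination: 1/Z_total = 1/R + 1/L + 1/C; Z_total = 2.009 - j34.66 Ω = 34.72∠-86.7° Ω.
Step 4 — Power factor: PF = cos(φ) = Re(Z)/|Z| = 2.009/34.72 = 0.05786.
Step 5 — Type: Im(Z) = -34.66 ⇒ leading (phase φ = -86.7°).

PF = 0.05786 (leading, φ = -86.7°)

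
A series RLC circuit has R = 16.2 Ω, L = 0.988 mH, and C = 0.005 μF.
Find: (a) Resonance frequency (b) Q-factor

Step 1 — Resonance condition Im(Z)=0 gives ω₀ = 1/√(LC).
Step 2 — ω₀ = 1/√(0.000988·5e-09) = 4.499e+05 rad/s.
Step 3 — f₀ = ω₀/(2π) = 7.161e+04 Hz.
Step 4 — Series Q: Q = ω₀L/R = 4.499e+05·0.000988/16.2 = 27.44.

(a) f₀ = 7.161e+04 Hz  (b) Q = 27.44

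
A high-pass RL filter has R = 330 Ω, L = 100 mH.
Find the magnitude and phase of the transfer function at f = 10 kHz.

Step 1 — Angular frequency: ω = 2π·1e+04 = 6.283e+04 rad/s.
Step 2 — Transfer function: H(jω) = jωL/(R + jωL).
Step 3 — Numerator jωL = j·6283; denominator R + jωL = 330 + j6283.
Step 4 — H = 0.9972 + j0.05238.
Step 5 — Magnitude: |H| = 0.9986 (-0.0 dB); phase: φ = 3.0°.

|H| = 0.9986 (-0.0 dB), φ = 3.0°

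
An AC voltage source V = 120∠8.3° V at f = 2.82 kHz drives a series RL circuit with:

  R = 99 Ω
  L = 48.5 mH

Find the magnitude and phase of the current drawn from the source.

Step 1 — Angular frequency: ω = 2π·f = 2π·2820 = 1.772e+04 rad/s.
Step 2 — Component impedances:
  R: Z = R = 99 Ω
  L: Z = jωL = j·1.772e+04·0.0485 = 0 + j859.4 Ω
Step 3 — Series combination: Z_total = R + L = 99 + j859.4 Ω = 865∠83.4° Ω.
Step 4 — Source phasor: V = 120∠8.3° V = 118.7 + j17.32 V.
Step 5 — Ohm's law: I = V / Z_total = (118.7 + j17.32) / (99 + j859.4) = 0.0356 - j0.1341 A.
Step 6 — Convert to polar: |I| = 0.1387 A, ∠I = -75.1°.

I = 0.1387∠-75.1° A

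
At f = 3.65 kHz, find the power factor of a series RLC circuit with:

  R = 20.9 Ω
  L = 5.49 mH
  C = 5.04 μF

Step 1 — Angular frequency: ω = 2π·f = 2π·3650 = 2.293e+04 rad/s.
Step 2 — Component impedances:
  R: Z = R = 20.9 Ω
  L: Z = jωL = j·2.293e+04·0.00549 = 0 + j125.9 Ω
  C: Z = 1/(jωC) = -j/(ω·C) = 0 - j8.652 Ω
Step 3 — Series combination: Z_total = R + L + C = 20.9 + j117.3 Ω = 119.1∠79.9° Ω.
Step 4 — Power factor: PF = cos(φ) = Re(Z)/|Z| = 20.9/119.1 = 0.1755.
Step 5 — Type: Im(Z) = 117.3 ⇒ lagging (phase φ = 79.9°).

PF = 0.1755 (lagging, φ = 79.9°)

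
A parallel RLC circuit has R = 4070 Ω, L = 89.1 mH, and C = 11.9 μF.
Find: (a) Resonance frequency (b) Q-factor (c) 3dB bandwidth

Step 1 — Resonance: ω₀ = 1/√(LC) = 1/√(0.0891·1.19e-05) = 971.2 rad/s.
Step 2 — f₀ = ω₀/(2π) = 154.6 Hz.
Step 3 — Parallel Q: Q = R/(ω₀L) = 4070/(971.2·0.0891) = 47.04.
Step 4 — Bandwidth: Δω = ω₀/Q = 20.65 rad/s; BW = Δω/(2π) = 3.286 Hz.

(a) f₀ = 154.6 Hz  (b) Q = 47.04  (c) BW = 3.286 Hz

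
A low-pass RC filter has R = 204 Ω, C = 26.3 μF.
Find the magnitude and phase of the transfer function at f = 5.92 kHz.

Step 1 — Angular frequency: ω = 2π·5920 = 3.72e+04 rad/s.
Step 2 — Transfer function: H(jω) = 1/(1 + jωRC).
Step 3 — Denominator: 1 + jωRC = 1 + j·3.72e+04·204·2.63e-05 = 1 + j199.6.
Step 4 — H = 2.511e-05 - j0.005011.
Step 5 — Magnitude: |H| = 0.005011 (-46.0 dB); phase: φ = -89.7°.

|H| = 0.005011 (-46.0 dB), φ = -89.7°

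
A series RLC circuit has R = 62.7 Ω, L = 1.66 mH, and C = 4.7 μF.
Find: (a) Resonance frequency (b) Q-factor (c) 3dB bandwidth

Step 1 — Resonance: ω₀ = 1/√(LC) = 1/√(0.00166·4.7e-06) = 1.132e+04 rad/s.
Step 2 — f₀ = ω₀/(2π) = 1802 Hz.
Step 3 — Series Q: Q = ω₀L/R = 1.132e+04·0.00166/62.7 = 0.2997.
Step 4 — Bandwidth: Δω = ω₀/Q = 3.777e+04 rad/s; BW = Δω/(2π) = 6011 Hz.

(a) f₀ = 1802 Hz  (b) Q = 0.2997  (c) BW = 6011 Hz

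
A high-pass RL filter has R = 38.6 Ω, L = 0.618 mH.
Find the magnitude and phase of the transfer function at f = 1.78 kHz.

Step 1 — Angular frequency: ω = 2π·1780 = 1.118e+04 rad/s.
Step 2 — Transfer function: H(jω) = jωL/(R + jωL).
Step 3 — Numerator jωL = j·6.912; denominator R + jωL = 38.6 + j6.912.
Step 4 — H = 0.03107 + j0.1735.
Step 5 — Magnitude: |H| = 0.1763 (-15.1 dB); phase: φ = 79.8°.

|H| = 0.1763 (-15.1 dB), φ = 79.8°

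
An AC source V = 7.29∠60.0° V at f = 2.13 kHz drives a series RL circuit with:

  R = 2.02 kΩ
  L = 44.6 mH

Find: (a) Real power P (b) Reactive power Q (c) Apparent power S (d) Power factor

Step 1 — Angular frequency: ω = 2π·f = 2π·2130 = 1.338e+04 rad/s.
Step 2 — Component impedances:
  R: Z = R = 2020 Ω
  L: Z = jωL = j·1.338e+04·0.0446 = 0 + j596.9 Ω
Step 3 — Series combination: Z_total = R + L = 2020 + j596.9 Ω = 2106∠16.5° Ω.
Step 4 — Source phasor: V = 7.29∠60.0° V = 3.645 + j6.313 V.
Step 5 — Current: I = V / Z = 0.002509 + j0.002384 A = 0.003461∠43.5° A.
Step 6 — Complex power: S = V·I* = 0.0242 + j0.00715 VA.
Step 7 — Real power: P = Re(S) = 0.0242 W.
Step 8 — Reactive power: Q = Im(S) = 0.00715 VAR.
Step 9 — Apparent power: |S| = 0.02523 VA.
Step 10 — Power factor: PF = P/|S| = 0.959 (lagging).

(a) P = 0.0242 W  (b) Q = 0.00715 VAR  (c) S = 0.02523 VA  (d) PF = 0.959 (lagging)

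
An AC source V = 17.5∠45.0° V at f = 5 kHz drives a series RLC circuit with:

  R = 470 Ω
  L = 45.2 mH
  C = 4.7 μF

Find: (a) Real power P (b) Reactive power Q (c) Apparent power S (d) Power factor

Step 1 — Angular frequency: ω = 2π·f = 2π·5000 = 3.142e+04 rad/s.
Step 2 — Component impedances:
  R: Z = R = 470 Ω
  L: Z = jωL = j·3.142e+04·0.0452 = 0 + j1420 Ω
  C: Z = 1/(jωC) = -j/(ω·C) = 0 - j6.773 Ω
Step 3 — Series combination: Z_total = R + L + C = 470 + j1413 Ω = 1489∠71.6° Ω.
Step 4 — Source phasor: V = 17.5∠45.0° V = 12.37 + j12.37 V.
Step 5 — Current: I = V / Z = 0.01051 - j0.005262 A = 0.01175∠-26.6° A.
Step 6 — Complex power: S = V·I* = 0.06489 + j0.1951 VA.
Step 7 — Real power: P = Re(S) = 0.06489 W.
Step 8 — Reactive power: Q = Im(S) = 0.1951 VAR.
Step 9 — Apparent power: |S| = 0.2056 VA.
Step 10 — Power factor: PF = P/|S| = 0.3156 (lagging).

(a) P = 0.06489 W  (b) Q = 0.1951 VAR  (c) S = 0.2056 VA  (d) PF = 0.3156 (lagging)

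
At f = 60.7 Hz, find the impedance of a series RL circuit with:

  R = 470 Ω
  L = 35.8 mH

Step 1 — Angular frequency: ω = 2π·f = 2π·60.7 = 381.4 rad/s.
Step 2 — Component impedances:
  R: Z = R = 470 Ω
  L: Z = jωL = j·381.4·0.0358 = 0 + j13.65 Ω
Step 3 — Series combination: Z_total = R + L = 470 + j13.65 Ω = 470.2∠1.7° Ω.

Z = 470 + j13.65 Ω = 470.2∠1.7° Ω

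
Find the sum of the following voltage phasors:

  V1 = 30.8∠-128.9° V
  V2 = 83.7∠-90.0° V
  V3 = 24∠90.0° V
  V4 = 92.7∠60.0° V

Step 1 — Convert each phasor to rectangular form:
  V1 = 30.8·(cos(-128.9°) + j·sin(-128.9°)) = -19.34 - j23.97 V
  V2 = 83.7·(cos(-90.0°) + j·sin(-90.0°)) = 0 - j83.7 V
  V3 = 24·(cos(90.0°) + j·sin(90.0°)) = 0 + j24 V
  V4 = 92.7·(cos(60.0°) + j·sin(60.0°)) = 46.35 + j80.28 V
Step 2 — Sum components: V_total = 27.01 - j3.389 V.
Step 3 — Convert to polar: |V_total| = 27.22 V, ∠V_total = -7.2°.

V_total = 27.22∠-7.2° V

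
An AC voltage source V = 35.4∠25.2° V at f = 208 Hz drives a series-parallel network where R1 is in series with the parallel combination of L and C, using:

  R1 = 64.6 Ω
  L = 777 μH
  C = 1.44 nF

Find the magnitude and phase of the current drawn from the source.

Step 1 — Angular frequency: ω = 2π·f = 2π·208 = 1307 rad/s.
Step 2 — Component impedances:
  R1: Z = R = 64.6 Ω
  L: Z = jωL = j·1307·0.000777 = 0 + j1.015 Ω
  C: Z = 1/(jωC) = -j/(ω·C) = 0 - j5.314e+05 Ω
Step 3 — Parallel branch: L || C = 1/(1/L + 1/C) = 0 + j1.015 Ω.
Step 4 — Series with R1: Z_total = R1 + (L || C) = 64.6 + j1.015 Ω = 64.61∠0.9° Ω.
Step 5 — Source phasor: V = 35.4∠25.2° V = 32.03 + j15.07 V.
Step 6 — Ohm's law: I = V / Z_total = (32.03 + j15.07) / (64.6 + j1.015) = 0.4994 + j0.2255 A.
Step 7 — Convert to polar: |I| = 0.5479 A, ∠I = 24.3°.

I = 0.5479∠24.3° A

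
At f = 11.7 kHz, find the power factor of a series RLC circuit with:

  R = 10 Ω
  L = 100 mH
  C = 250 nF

Step 1 — Angular frequency: ω = 2π·f = 2π·1.17e+04 = 7.351e+04 rad/s.
Step 2 — Component impedances:
  R: Z = R = 10 Ω
  L: Z = jωL = j·7.351e+04·0.1 = 0 + j7351 Ω
  C: Z = 1/(jωC) = -j/(ω·C) = 0 - j54.41 Ω
Step 3 — Series combination: Z_total = R + L + C = 10 + j7297 Ω = 7297∠89.9° Ω.
Step 4 — Power factor: PF = cos(φ) = Re(Z)/|Z| = 10/7297 = 0.00137.
Step 5 — Type: Im(Z) = 7297 ⇒ lagging (phase φ = 89.9°).

PF = 0.00137 (lagging, φ = 89.9°)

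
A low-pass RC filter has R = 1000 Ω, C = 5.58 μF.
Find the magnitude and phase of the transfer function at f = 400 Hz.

Step 1 — Angular frequency: ω = 2π·400 = 2513 rad/s.
Step 2 — Transfer function: H(jω) = 1/(1 + jωRC).
Step 3 — Denominator: 1 + jωRC = 1 + j·2513·1000·5.58e-06 = 1 + j14.02.
Step 4 — H = 0.005059 - j0.07095.
Step 5 — Magnitude: |H| = 0.07113 (-23.0 dB); phase: φ = -85.9°.

|H| = 0.07113 (-23.0 dB), φ = -85.9°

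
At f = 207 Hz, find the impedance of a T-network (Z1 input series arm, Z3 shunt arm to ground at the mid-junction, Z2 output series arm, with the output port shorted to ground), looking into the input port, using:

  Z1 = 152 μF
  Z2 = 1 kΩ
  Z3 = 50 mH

Step 1 — Angular frequency: ω = 2π·f = 2π·207 = 1301 rad/s.
Step 2 — Component impedances:
  Z1: Z = 1/(jωC) = -j/(ω·C) = 0 - j5.058 Ω
  Z2: Z = R = 1000 Ω
  Z3: Z = jωL = j·1301·0.05 = 0 + j65.03 Ω
Step 3 — With the output port shorted to ground, the output series arm Z2 runs from the junction to ground; the shunt arm Z3 also runs from the junction to ground. They appear in parallel: Z3 || Z2 = 4.211 + j64.76 Ω.
Step 4 — Series with input arm Z1: Z_in = Z1 + (Z3 || Z2) = 4.211 + j59.7 Ω = 59.85∠86.0° Ω.

Z = 4.211 + j59.7 Ω = 59.85∠86.0° Ω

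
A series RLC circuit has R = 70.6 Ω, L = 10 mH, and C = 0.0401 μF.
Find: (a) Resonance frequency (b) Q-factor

Step 1 — Resonance condition Im(Z)=0 gives ω₀ = 1/√(LC).
Step 2 — ω₀ = 1/√(0.01·4.01e-08) = 4.994e+04 rad/s.
Step 3 — f₀ = ω₀/(2π) = 7948 Hz.
Step 4 — Series Q: Q = ω₀L/R = 4.994e+04·0.01/70.6 = 7.073.

(a) f₀ = 7948 Hz  (b) Q = 7.073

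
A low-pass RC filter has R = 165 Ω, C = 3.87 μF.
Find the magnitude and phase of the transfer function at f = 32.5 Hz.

Step 1 — Angular frequency: ω = 2π·32.5 = 204.2 rad/s.
Step 2 — Transfer function: H(jω) = 1/(1 + jωRC).
Step 3 — Denominator: 1 + jωRC = 1 + j·204.2·165·3.87e-06 = 1 + j0.1304.
Step 4 — H = 0.9833 - j0.1282.
Step 5 — Magnitude: |H| = 0.9916 (-0.1 dB); phase: φ = -7.4°.

|H| = 0.9916 (-0.1 dB), φ = -7.4°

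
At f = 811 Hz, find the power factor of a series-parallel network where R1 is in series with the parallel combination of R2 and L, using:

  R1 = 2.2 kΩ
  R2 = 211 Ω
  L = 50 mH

Step 1 — Angular frequency: ω = 2π·f = 2π·811 = 5096 rad/s.
Step 2 — Component impedances:
  R1: Z = R = 2200 Ω
  R2: Z = R = 211 Ω
  L: Z = jωL = j·5096·0.05 = 0 + j254.8 Ω
Step 3 — Parallel branch: R2 || L = 1/(1/R2 + 1/L) = 125.2 + j103.7 Ω.
Step 4 — Series with R1: Z_total = R1 + (R2 || L) = 2325 + j103.7 Ω = 2327∠2.6° Ω.
Step 5 — Power factor: PF = cos(φ) = Re(Z)/|Z| = 2325.2/2327.5 = 0.999.
Step 6 — Type: Im(Z) = 103.7 ⇒ lagging (phase φ = 2.6°).

PF = 0.999 (lagging, φ = 2.6°)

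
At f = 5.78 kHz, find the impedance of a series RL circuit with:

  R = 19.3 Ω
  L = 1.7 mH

Step 1 — Angular frequency: ω = 2π·f = 2π·5780 = 3.632e+04 rad/s.
Step 2 — Component impedances:
  R: Z = R = 19.3 Ω
  L: Z = jωL = j·3.632e+04·0.0017 = 0 + j61.74 Ω
Step 3 — Series combination: Z_total = R + L = 19.3 + j61.74 Ω = 64.68∠72.6° Ω.

Z = 19.3 + j61.74 Ω = 64.68∠72.6° Ω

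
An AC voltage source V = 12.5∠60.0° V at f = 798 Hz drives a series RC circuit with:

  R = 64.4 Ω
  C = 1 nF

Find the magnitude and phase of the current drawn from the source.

Step 1 — Angular frequency: ω = 2π·f = 2π·798 = 5014 rad/s.
Step 2 — Component impedances:
  R: Z = R = 64.4 Ω
  C: Z = 1/(jωC) = -j/(ω·C) = 0 - j1.994e+05 Ω
Step 3 — Series combination: Z_total = R + C = 64.4 - j1.994e+05 Ω = 1.994e+05∠-90.0° Ω.
Step 4 — Source phasor: V = 12.5∠60.0° V = 6.25 + j10.83 V.
Step 5 — Ohm's law: I = V / Z_total = (6.25 + j10.83) / (64.4 - j1.994e+05) = -5.427e-05 + j3.135e-05 A.
Step 6 — Convert to polar: |I| = 6.267e-05 A, ∠I = 150.0°.

I = 6.267e-05∠150.0° A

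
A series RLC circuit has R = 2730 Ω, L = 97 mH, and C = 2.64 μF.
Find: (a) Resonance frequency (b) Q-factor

Step 1 — Resonance condition Im(Z)=0 gives ω₀ = 1/√(LC).
Step 2 — ω₀ = 1/√(0.097·2.64e-06) = 1976 rad/s.
Step 3 — f₀ = ω₀/(2π) = 314.5 Hz.
Step 4 — Series Q: Q = ω₀L/R = 1976·0.097/2730 = 0.07021.

(a) f₀ = 314.5 Hz  (b) Q = 0.07021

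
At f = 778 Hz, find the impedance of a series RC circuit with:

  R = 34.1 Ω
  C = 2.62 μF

Step 1 — Angular frequency: ω = 2π·f = 2π·778 = 4888 rad/s.
Step 2 — Component impedances:
  R: Z = R = 34.1 Ω
  C: Z = 1/(jωC) = -j/(ω·C) = 0 - j78.08 Ω
Step 3 — Series combination: Z_total = R + C = 34.1 - j78.08 Ω = 85.2∠-66.4° Ω.

Z = 34.1 - j78.08 Ω = 85.2∠-66.4° Ω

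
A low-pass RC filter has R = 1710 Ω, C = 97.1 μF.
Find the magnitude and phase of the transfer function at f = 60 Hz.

Step 1 — Angular frequency: ω = 2π·60 = 377 rad/s.
Step 2 — Transfer function: H(jω) = 1/(1 + jωRC).
Step 3 — Denominator: 1 + jωRC = 1 + j·377·1710·9.71e-05 = 1 + j62.6.
Step 4 — H = 0.0002552 - j0.01597.
Step 5 — Magnitude: |H| = 0.01597 (-35.9 dB); phase: φ = -89.1°.

|H| = 0.01597 (-35.9 dB), φ = -89.1°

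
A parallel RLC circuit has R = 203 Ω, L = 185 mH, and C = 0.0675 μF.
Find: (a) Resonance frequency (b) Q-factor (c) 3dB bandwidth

Step 1 — Resonance: ω₀ = 1/√(LC) = 1/√(0.185·6.75e-08) = 8949 rad/s.
Step 2 — f₀ = ω₀/(2π) = 1424 Hz.
Step 3 — Parallel Q: Q = R/(ω₀L) = 203/(8949·0.185) = 0.1226.
Step 4 — Bandwidth: Δω = ω₀/Q = 7.298e+04 rad/s; BW = Δω/(2π) = 1.162e+04 Hz.

(a) f₀ = 1424 Hz  (b) Q = 0.1226  (c) BW = 1.162e+04 Hz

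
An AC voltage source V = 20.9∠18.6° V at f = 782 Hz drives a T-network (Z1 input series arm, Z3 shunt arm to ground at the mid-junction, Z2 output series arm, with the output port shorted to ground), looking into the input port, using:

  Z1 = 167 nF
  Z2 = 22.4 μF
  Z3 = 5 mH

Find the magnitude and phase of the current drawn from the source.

Step 1 — Angular frequency: ω = 2π·f = 2π·782 = 4913 rad/s.
Step 2 — Component impedances:
  Z1: Z = 1/(jωC) = -j/(ω·C) = 0 - j1219 Ω
  Z2: Z = 1/(jωC) = -j/(ω·C) = 0 - j9.086 Ω
  Z3: Z = jωL = j·4913·0.005 = 0 + j24.57 Ω
Step 3 — With the output port shorted to ground, the output series arm Z2 runs from the junction to ground; the shunt arm Z3 also runs from the junction to ground. They appear in parallel: Z3 || Z2 = 0 - j14.42 Ω.
Step 4 — Series with input arm Z1: Z_in = Z1 + (Z3 || Z2) = 0 - j1233 Ω = 1233∠-90.0° Ω.
Step 5 — Source phasor: V = 20.9∠18.6° V = 19.81 + j6.666 V.
Step 6 — Ohm's law: I = V / Z_total = (19.81 + j6.666) / (0 - j1233) = -0.005406 + j0.01606 A.
Step 7 — Convert to polar: |I| = 0.01695 A, ∠I = 108.6°.

I = 0.01695∠108.6° A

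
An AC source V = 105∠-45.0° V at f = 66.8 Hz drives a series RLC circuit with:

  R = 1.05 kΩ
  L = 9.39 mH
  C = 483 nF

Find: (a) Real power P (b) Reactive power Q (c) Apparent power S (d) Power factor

Step 1 — Angular frequency: ω = 2π·f = 2π·66.8 = 419.7 rad/s.
Step 2 — Component impedances:
  R: Z = R = 1050 Ω
  L: Z = jωL = j·419.7·0.00939 = 0 + j3.941 Ω
  C: Z = 1/(jωC) = -j/(ω·C) = 0 - j4933 Ω
Step 3 — Series combination: Z_total = R + L + C = 1050 - j4929 Ω = 5039∠-78.0° Ω.
Step 4 — Source phasor: V = 105∠-45.0° V = 74.25 - j74.25 V.
Step 5 — Current: I = V / Z = 0.01748 + j0.01134 A = 0.02084∠33.0° A.
Step 6 — Complex power: S = V·I* = 0.4558 - j2.14 VA.
Step 7 — Real power: P = Re(S) = 0.4558 W.
Step 8 — Reactive power: Q = Im(S) = -2.14 VAR.
Step 9 — Apparent power: |S| = 2.188 VA.
Step 10 — Power factor: PF = P/|S| = 0.2084 (leading).

(a) P = 0.4558 W  (b) Q = -2.14 VAR  (c) S = 2.188 VA  (d) PF = 0.2084 (leading)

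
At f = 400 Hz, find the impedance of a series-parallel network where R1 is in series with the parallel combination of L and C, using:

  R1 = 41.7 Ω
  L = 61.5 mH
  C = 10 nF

Step 1 — Angular frequency: ω = 2π·f = 2π·400 = 2513 rad/s.
Step 2 — Component impedances:
  R1: Z = R = 41.7 Ω
  L: Z = jωL = j·2513·0.0615 = 0 + j154.6 Ω
  C: Z = 1/(jωC) = -j/(ω·C) = 0 - j3.979e+04 Ω
Step 3 — Parallel branch: L || C = 1/(1/L + 1/C) = 0 + j155.2 Ω.
Step 4 — Series with R1: Z_total = R1 + (L || C) = 41.7 + j155.2 Ω = 160.7∠75.0° Ω.

Z = 41.7 + j155.2 Ω = 160.7∠75.0° Ω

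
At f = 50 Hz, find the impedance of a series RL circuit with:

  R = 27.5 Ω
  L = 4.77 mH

Step 1 — Angular frequency: ω = 2π·f = 2π·50 = 314.2 rad/s.
Step 2 — Component impedances:
  R: Z = R = 27.5 Ω
  L: Z = jωL = j·314.2·0.00477 = 0 + j1.499 Ω
Step 3 — Series combination: Z_total = R + L = 27.5 + j1.499 Ω = 27.54∠3.1° Ω.

Z = 27.5 + j1.499 Ω = 27.54∠3.1° Ω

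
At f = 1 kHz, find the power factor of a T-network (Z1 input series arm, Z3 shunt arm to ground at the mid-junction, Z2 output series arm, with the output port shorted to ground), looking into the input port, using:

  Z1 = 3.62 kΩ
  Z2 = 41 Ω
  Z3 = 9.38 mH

Step 1 — Angular frequency: ω = 2π·f = 2π·1000 = 6283 rad/s.
Step 2 — Component impedances:
  Z1: Z = R = 3620 Ω
  Z2: Z = R = 41 Ω
  Z3: Z = jωL = j·6283·0.00938 = 0 + j58.94 Ω
Step 3 — With the output port shorted to ground, the output series arm Z2 runs from the junction to ground; the shunt arm Z3 also runs from the junction to ground. They appear in parallel: Z3 || Z2 = 27.63 + j19.22 Ω.
Step 4 — Series with input arm Z1: Z_in = Z1 + (Z3 || Z2) = 3648 + j19.22 Ω = 3648∠0.3° Ω.
Step 5 — Power factor: PF = cos(φ) = Re(Z)/|Z| = 3648/3648 = 1.
Step 6 — Type: Im(Z) = 19.22 ⇒ lagging (phase φ = 0.3°).

PF = 1 (lagging, φ = 0.3°)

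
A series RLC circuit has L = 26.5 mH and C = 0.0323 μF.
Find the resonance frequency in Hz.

Step 1 — Resonance condition Im(Z)=0 gives ω₀ = 1/√(LC).
Step 2 — ω₀ = 1/√(0.0265·3.23e-08) = 3.418e+04 rad/s.
Step 3 — f₀ = ω₀/(2π) = 5440 Hz.

f₀ = 5440 Hz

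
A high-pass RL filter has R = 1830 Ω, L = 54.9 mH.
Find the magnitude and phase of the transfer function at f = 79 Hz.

Step 1 — Angular frequency: ω = 2π·79 = 496.4 rad/s.
Step 2 — Transfer function: H(jω) = jωL/(R + jωL).
Step 3 — Numerator jωL = j·27.25; denominator R + jωL = 1830 + j27.25.
Step 4 — H = 0.0002217 + j0.01489.
Step 5 — Magnitude: |H| = 0.01489 (-36.5 dB); phase: φ = 89.1°.

|H| = 0.01489 (-36.5 dB), φ = 89.1°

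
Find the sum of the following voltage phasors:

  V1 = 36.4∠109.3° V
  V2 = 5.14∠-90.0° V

Step 1 — Convert each phasor to rectangular form:
  V1 = 36.4·(cos(109.3°) + j·sin(109.3°)) = -12.03 + j34.35 V
  V2 = 5.14·(cos(-90.0°) + j·sin(-90.0°)) = 0 - j5.14 V
Step 2 — Sum components: V_total = -12.03 + j29.21 V.
Step 3 — Convert to polar: |V_total| = 31.59 V, ∠V_total = 112.4°.

V_total = 31.59∠112.4° V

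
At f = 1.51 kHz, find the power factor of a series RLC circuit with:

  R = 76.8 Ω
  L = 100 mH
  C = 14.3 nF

Step 1 — Angular frequency: ω = 2π·f = 2π·1510 = 9488 rad/s.
Step 2 — Component impedances:
  R: Z = R = 76.8 Ω
  L: Z = jωL = j·9488·0.1 = 0 + j948.8 Ω
  C: Z = 1/(jωC) = -j/(ω·C) = 0 - j7371 Ω
Step 3 — Series combination: Z_total = R + L + C = 76.8 - j6422 Ω = 6422∠-89.3° Ω.
Step 4 — Power factor: PF = cos(φ) = Re(Z)/|Z| = 76.8/6422 = 0.01196.
Step 5 — Type: Im(Z) = -6422 ⇒ leading (phase φ = -89.3°).

PF = 0.01196 (leading, φ = -89.3°)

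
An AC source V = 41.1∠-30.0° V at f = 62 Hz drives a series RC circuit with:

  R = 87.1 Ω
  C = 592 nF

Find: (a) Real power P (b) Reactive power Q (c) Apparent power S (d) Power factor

Step 1 — Angular frequency: ω = 2π·f = 2π·62 = 389.6 rad/s.
Step 2 — Component impedances:
  R: Z = R = 87.1 Ω
  C: Z = 1/(jωC) = -j/(ω·C) = 0 - j4336 Ω
Step 3 — Series combination: Z_total = R + C = 87.1 - j4336 Ω = 4337∠-88.8° Ω.
Step 4 — Source phasor: V = 41.1∠-30.0° V = 35.59 - j20.55 V.
Step 5 — Current: I = V / Z = 0.004902 + j0.00811 A = 0.009476∠58.8° A.
Step 6 — Complex power: S = V·I* = 0.007822 - j0.3894 VA.
Step 7 — Real power: P = Re(S) = 0.007822 W.
Step 8 — Reactive power: Q = Im(S) = -0.3894 VAR.
Step 9 — Apparent power: |S| = 0.3895 VA.
Step 10 — Power factor: PF = P/|S| = 0.02008 (leading).

(a) P = 0.007822 W  (b) Q = -0.3894 VAR  (c) S = 0.3895 VA  (d) PF = 0.02008 (leading)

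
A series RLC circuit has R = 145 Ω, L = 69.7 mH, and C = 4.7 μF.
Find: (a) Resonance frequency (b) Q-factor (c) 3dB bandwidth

Step 1 — Resonance: ω₀ = 1/√(LC) = 1/√(0.0697·4.7e-06) = 1747 rad/s.
Step 2 — f₀ = ω₀/(2π) = 278.1 Hz.
Step 3 — Series Q: Q = ω₀L/R = 1747·0.0697/145 = 0.8398.
Step 4 — Bandwidth: Δω = ω₀/Q = 2080 rad/s; BW = Δω/(2π) = 331.1 Hz.

(a) f₀ = 278.1 Hz  (b) Q = 0.8398  (c) BW = 331.1 Hz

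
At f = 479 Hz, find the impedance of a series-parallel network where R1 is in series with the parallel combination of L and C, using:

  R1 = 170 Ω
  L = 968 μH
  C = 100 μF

Step 1 — Angular frequency: ω = 2π·f = 2π·479 = 3010 rad/s.
Step 2 — Component impedances:
  R1: Z = R = 170 Ω
  L: Z = jωL = j·3010·0.000968 = 0 + j2.913 Ω
  C: Z = 1/(jωC) = -j/(ω·C) = 0 - j3.323 Ω
Step 3 — Parallel branch: L || C = 1/(1/L + 1/C) = 0 + j23.65 Ω.
Step 4 — Series with R1: Z_total = R1 + (L || C) = 170 + j23.65 Ω = 171.6∠7.9° Ω.

Z = 170 + j23.65 Ω = 171.6∠7.9° Ω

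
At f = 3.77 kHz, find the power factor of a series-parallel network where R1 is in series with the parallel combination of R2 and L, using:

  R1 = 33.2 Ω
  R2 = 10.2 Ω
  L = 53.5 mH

Step 1 — Angular frequency: ω = 2π·f = 2π·3770 = 2.369e+04 rad/s.
Step 2 — Component impedances:
  R1: Z = R = 33.2 Ω
  R2: Z = R = 10.2 Ω
  L: Z = jωL = j·2.369e+04·0.0535 = 0 + j1267 Ω
Step 3 — Parallel branch: R2 || L = 1/(1/R2 + 1/L) = 10.2 + j0.08209 Ω.
Step 4 — Series with R1: Z_total = R1 + (R2 || L) = 43.4 + j0.08209 Ω = 43.4∠0.1° Ω.
Step 5 — Power factor: PF = cos(φ) = Re(Z)/|Z| = 43.4/43.4 = 1.
Step 6 — Type: Im(Z) = 0.08209 ⇒ lagging (phase φ = 0.1°).

PF = 1 (lagging, φ = 0.1°)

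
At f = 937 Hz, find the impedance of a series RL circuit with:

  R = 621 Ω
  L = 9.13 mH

Step 1 — Angular frequency: ω = 2π·f = 2π·937 = 5887 rad/s.
Step 2 — Component impedances:
  R: Z = R = 621 Ω
  L: Z = jωL = j·5887·0.00913 = 0 + j53.75 Ω
Step 3 — Series combination: Z_total = R + L = 621 + j53.75 Ω = 623.3∠4.9° Ω.

Z = 621 + j53.75 Ω = 623.3∠4.9° Ω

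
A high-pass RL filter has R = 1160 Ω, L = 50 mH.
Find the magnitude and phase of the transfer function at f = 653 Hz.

Step 1 — Angular frequency: ω = 2π·653 = 4103 rad/s.
Step 2 — Transfer function: H(jω) = jωL/(R + jωL).
Step 3 — Numerator jωL = j·205.1; denominator R + jωL = 1160 + j205.1.
Step 4 — H = 0.03033 + j0.1715.
Step 5 — Magnitude: |H| = 0.1741 (-15.2 dB); phase: φ = 80.0°.

|H| = 0.1741 (-15.2 dB), φ = 80.0°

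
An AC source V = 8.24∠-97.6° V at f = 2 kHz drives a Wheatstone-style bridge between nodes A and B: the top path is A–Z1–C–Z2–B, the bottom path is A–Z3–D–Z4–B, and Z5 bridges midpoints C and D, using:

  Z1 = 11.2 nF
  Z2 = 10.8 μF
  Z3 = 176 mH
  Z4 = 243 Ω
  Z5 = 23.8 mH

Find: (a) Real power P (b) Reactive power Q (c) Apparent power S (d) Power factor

Step 1 — Angular frequency: ω = 2π·f = 2π·2000 = 1.257e+04 rad/s.
Step 2 — Component impedances:
  Z1: Z = 1/(jωC) = -j/(ω·C) = 0 - j7105 Ω
  Z2: Z = 1/(jωC) = -j/(ω·C) = 0 - j7.368 Ω
  Z3: Z = jωL = j·1.257e+04·0.176 = 0 + j2212 Ω
  Z4: Z = R = 243 Ω
  Z5: Z = jωL = j·1.257e+04·0.0238 = 0 + j299.1 Ω
Step 3 — Bridge requires nodal analysis (the Z5 bridge couples midpoints C and D, so the two paths cannot be reduced to a simple series/parallel combination). Setting node B to ground and injecting 1 A at node A, the 3-node admittance system at A, C, D solves to V_A = Z_AB = 322.9 + j3462 Ω = 3477∠84.7° Ω.
Step 4 — Source phasor: V = 8.24∠-97.6° V = -1.09 - j8.168 V.
Step 5 — Current: I = V / Z = -0.002368 + j9.389e-05 A = 0.00237∠177.7° A.
Step 6 — Complex power: S = V·I* = 0.001814 + j0.01944 VA.
Step 7 — Real power: P = Re(S) = 0.001814 W.
Step 8 — Reactive power: Q = Im(S) = 0.01944 VAR.
Step 9 — Apparent power: |S| = 0.01953 VA.
Step 10 — Power factor: PF = P/|S| = 0.09288 (lagging).

(a) P = 0.001814 W  (b) Q = 0.01944 VAR  (c) S = 0.01953 VA  (d) PF = 0.09288 (lagging)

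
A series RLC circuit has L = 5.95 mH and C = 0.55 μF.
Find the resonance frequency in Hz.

Step 1 — Resonance condition Im(Z)=0 gives ω₀ = 1/√(LC).
Step 2 — ω₀ = 1/√(0.00595·5.5e-07) = 1.748e+04 rad/s.
Step 3 — f₀ = ω₀/(2π) = 2782 Hz.

f₀ = 2782 Hz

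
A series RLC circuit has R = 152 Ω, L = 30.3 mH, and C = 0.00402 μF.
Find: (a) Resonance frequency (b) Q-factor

Step 1 — Resonance condition Im(Z)=0 gives ω₀ = 1/√(LC).
Step 2 — ω₀ = 1/√(0.0303·4.02e-09) = 9.061e+04 rad/s.
Step 3 — f₀ = ω₀/(2π) = 1.442e+04 Hz.
Step 4 — Series Q: Q = ω₀L/R = 9.061e+04·0.0303/152 = 18.06.

(a) f₀ = 1.442e+04 Hz  (b) Q = 18.06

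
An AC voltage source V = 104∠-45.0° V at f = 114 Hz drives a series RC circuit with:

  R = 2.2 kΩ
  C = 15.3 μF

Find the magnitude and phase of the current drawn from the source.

Step 1 — Angular frequency: ω = 2π·f = 2π·114 = 716.3 rad/s.
Step 2 — Component impedances:
  R: Z = R = 2200 Ω
  C: Z = 1/(jωC) = -j/(ω·C) = 0 - j91.25 Ω
Step 3 — Series combination: Z_total = R + C = 2200 - j91.25 Ω = 2202∠-2.4° Ω.
Step 4 — Source phasor: V = 104∠-45.0° V = 73.54 - j73.54 V.
Step 5 — Ohm's law: I = V / Z_total = (73.54 - j73.54) / (2200 - j91.25) = 0.03475 - j0.03199 A.
Step 6 — Convert to polar: |I| = 0.04723 A, ∠I = -42.6°.

I = 0.04723∠-42.6° A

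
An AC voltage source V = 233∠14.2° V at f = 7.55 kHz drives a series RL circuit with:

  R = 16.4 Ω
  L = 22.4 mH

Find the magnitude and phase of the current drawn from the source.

Step 1 — Angular frequency: ω = 2π·f = 2π·7550 = 4.744e+04 rad/s.
Step 2 — Component impedances:
  R: Z = R = 16.4 Ω
  L: Z = jωL = j·4.744e+04·0.0224 = 0 + j1063 Ω
Step 3 — Series combination: Z_total = R + L = 16.4 + j1063 Ω = 1063∠89.1° Ω.
Step 4 — Source phasor: V = 233∠14.2° V = 225.9 + j57.16 V.
Step 5 — Ohm's law: I = V / Z_total = (225.9 + j57.16) / (16.4 + j1063) = 0.05706 - j0.2117 A.
Step 6 — Convert to polar: |I| = 0.2192 A, ∠I = -74.9°.

I = 0.2192∠-74.9° A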